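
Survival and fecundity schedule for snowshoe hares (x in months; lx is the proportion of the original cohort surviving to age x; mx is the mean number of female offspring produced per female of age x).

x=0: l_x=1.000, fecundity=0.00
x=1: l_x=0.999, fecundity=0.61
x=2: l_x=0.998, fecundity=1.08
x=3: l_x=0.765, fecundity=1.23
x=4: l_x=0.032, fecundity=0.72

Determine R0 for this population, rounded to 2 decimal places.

lx·mx by age: 0, 0.60939, 1.07784, 0.94095, 0.02304
R0 = Σ lx·mx = 2.65122 → 2.65

2.65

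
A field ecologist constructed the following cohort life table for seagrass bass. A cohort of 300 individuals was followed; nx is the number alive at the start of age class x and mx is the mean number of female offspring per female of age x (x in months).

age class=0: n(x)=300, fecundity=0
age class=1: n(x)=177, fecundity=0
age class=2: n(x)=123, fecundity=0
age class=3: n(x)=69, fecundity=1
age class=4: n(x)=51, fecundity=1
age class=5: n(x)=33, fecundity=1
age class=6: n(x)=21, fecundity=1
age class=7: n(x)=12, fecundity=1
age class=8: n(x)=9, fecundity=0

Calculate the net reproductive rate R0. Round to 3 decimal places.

lx = nx/n0 = nx/300: 1, 0.59, 0.41, 0.23, 0.17, 0.11, 0.07, 0.04, 0.03
lx·mx by age: 0, 0, 0, 0.23, 0.17, 0.11, 0.07, 0.04, 0
R0 = Σ lx·mx = 0.62 → 0.620

0.620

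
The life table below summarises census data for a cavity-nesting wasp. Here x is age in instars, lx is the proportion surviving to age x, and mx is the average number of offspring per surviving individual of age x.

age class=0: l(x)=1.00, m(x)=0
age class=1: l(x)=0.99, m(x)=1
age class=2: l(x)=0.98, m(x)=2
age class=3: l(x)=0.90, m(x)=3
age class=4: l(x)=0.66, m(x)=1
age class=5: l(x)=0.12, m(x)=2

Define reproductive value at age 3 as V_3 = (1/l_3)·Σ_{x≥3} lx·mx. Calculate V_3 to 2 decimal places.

lx·mx for x ≥ 3: 2.7, 0.66, 0.24 → sum = 3.6
V_3 = 3.6 / l_3 = 3.6 / 0.9 = 4 → 4.00

4.00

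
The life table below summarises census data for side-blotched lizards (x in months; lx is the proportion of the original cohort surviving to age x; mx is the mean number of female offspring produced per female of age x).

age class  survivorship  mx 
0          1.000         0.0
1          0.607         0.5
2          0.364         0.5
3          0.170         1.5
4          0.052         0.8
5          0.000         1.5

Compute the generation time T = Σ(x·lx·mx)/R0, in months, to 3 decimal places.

2.044

lx·mx: 0, 0.3035, 0.182, 0.255, 0.0416, 0 → R0 = 0.7821
x·lx·mx: 0, 0.3035, 0.364, 0.765, 0.1664, 0 → Σ = 1.5989
T = 1.5989 / 0.7821 = 2.044368… → 2.044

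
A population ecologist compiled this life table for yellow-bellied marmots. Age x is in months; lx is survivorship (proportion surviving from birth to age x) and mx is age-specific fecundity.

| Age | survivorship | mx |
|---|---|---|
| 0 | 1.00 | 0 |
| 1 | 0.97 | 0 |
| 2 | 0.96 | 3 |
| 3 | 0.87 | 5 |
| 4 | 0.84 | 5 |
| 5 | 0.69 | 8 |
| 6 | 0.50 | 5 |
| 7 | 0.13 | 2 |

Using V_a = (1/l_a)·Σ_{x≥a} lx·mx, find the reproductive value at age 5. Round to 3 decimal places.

12.000

lx·mx for x ≥ 5: 5.52, 2.5, 0.26 → sum = 8.28
V_5 = 8.28 / l_5 = 8.28 / 0.69 = 12 → 12.000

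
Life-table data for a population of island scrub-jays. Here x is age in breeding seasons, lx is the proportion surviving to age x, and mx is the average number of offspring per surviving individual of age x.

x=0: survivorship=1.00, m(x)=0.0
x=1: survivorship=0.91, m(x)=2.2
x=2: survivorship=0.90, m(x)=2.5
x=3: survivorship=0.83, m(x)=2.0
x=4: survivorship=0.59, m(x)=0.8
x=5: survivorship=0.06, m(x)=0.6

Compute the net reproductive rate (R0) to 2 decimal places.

6.42

lx·mx by age: 0, 2.002, 2.25, 1.66, 0.472, 0.036
R0 = Σ lx·mx = 6.42 → 6.42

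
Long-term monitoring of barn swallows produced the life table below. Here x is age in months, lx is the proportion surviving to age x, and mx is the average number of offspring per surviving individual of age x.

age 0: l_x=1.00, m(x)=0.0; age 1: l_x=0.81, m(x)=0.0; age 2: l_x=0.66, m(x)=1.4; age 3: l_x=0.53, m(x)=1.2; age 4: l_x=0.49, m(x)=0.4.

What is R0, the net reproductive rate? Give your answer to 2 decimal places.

lx·mx by age: 0, 0, 0.924, 0.636, 0.196
R0 = Σ lx·mx = 1.756 → 1.76

1.76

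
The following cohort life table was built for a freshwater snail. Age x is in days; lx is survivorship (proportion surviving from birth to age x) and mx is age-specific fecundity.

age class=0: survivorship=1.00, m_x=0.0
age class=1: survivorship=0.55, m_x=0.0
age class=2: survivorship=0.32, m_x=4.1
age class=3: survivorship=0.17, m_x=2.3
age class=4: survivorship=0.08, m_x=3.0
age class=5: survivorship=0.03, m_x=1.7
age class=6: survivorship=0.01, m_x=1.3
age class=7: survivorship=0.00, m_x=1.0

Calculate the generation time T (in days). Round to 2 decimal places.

lx·mx: 0, 0, 1.312, 0.391, 0.24, 0.051, 0.013, 0 → R0 = 2.007
x·lx·mx: 0, 0, 2.624, 1.173, 0.96, 0.255, 0.078, 0 → Σ = 5.09
T = 5.09 / 2.007 = 2.536124… → 2.54

2.54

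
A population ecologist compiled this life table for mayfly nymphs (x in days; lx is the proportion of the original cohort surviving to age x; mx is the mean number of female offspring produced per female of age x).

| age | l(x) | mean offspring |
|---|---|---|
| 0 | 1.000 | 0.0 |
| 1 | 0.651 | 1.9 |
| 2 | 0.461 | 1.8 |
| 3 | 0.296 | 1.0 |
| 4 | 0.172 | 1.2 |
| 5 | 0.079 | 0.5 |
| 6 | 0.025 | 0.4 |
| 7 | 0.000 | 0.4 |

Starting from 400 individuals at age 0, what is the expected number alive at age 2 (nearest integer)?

184

Expected survivors = N0 · l_2 = 400 × 0.461 = 184.4 → 184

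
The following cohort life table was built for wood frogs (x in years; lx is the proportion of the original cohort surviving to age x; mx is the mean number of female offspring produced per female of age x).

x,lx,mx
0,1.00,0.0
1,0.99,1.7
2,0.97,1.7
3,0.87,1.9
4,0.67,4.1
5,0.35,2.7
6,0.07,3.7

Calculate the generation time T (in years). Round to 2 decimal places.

lx·mx: 0, 1.683, 1.649, 1.653, 2.747, 0.945, 0.259 → R0 = 8.936
x·lx·mx: 0, 1.683, 3.298, 4.959, 10.988, 4.725, 1.554 → Σ = 27.207
T = 27.207 / 8.936 = 3.044651… → 3.04

3.04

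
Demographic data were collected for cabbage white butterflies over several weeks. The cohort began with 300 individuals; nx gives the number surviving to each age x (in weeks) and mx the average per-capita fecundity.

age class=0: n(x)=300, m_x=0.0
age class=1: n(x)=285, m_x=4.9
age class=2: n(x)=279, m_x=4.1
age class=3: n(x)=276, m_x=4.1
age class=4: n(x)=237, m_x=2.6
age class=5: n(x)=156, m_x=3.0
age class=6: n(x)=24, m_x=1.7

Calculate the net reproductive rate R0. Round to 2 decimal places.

15.99

lx = nx/n0 = nx/300: 1, 0.95, 0.93, 0.92, 0.79, 0.52, 0.08
lx·mx by age: 0, 4.655, 3.813, 3.772, 2.054, 1.56, 0.136
R0 = Σ lx·mx = 15.99 → 15.99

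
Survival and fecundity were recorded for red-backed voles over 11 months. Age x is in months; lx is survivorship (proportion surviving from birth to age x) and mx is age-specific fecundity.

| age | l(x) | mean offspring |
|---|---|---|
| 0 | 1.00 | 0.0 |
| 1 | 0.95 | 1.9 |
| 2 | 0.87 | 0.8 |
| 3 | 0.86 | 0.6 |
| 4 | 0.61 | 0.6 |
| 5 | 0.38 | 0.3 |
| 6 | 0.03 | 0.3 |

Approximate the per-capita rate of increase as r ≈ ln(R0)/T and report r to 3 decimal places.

0.644

R0 = Σ lx·mx = 0 + 1.805 + 0.696 + 0.516 + 0.366 + 0.114 + 0.009 = 3.506
Σ x·lx·mx = 6.833; T = 6.833/3.506 = 1.94894…
r ≈ ln(R0)/T = ln(3.506)/1.94894… = 0.64367… → 0.644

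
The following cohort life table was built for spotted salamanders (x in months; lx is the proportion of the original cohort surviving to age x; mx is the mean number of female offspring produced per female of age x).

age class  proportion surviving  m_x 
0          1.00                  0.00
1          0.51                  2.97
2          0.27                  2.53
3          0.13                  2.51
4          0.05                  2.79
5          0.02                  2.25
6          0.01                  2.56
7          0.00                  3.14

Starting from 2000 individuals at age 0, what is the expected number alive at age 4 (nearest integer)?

Expected survivors = N0 · l_4 = 2000 × 0.05 = 100 → 100

100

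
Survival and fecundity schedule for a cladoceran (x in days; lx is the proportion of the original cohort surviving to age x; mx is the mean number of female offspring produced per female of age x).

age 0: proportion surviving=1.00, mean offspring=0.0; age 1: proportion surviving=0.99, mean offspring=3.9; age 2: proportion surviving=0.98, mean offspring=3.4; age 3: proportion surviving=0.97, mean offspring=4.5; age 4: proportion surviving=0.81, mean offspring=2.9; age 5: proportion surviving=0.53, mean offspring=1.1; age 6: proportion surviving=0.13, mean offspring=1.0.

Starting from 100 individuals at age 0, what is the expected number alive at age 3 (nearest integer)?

Expected survivors = N0 · l_3 = 100 × 0.97 = 97 → 97

97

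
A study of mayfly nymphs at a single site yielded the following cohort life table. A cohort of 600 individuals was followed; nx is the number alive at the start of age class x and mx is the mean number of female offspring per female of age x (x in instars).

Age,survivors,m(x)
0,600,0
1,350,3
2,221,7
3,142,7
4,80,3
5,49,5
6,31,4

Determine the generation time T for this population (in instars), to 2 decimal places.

2.39

lx = nx/n0 = nx/600: 1, 0.58333…, 0.36833…, 0.23667…, 0.13333…, 0.08167…, 0.05167…
lx·mx: 0, 1.75…, 2.578333…, 1.656667…, 0.4…, 0.408333…, 0.206667… → R0 = 7…
x·lx·mx: 0, 1.75…, 5.156667…, 4.97…, 1.6…, 2.041667…, 1.24… → Σ = 16.758333…
T = 16.758333… / 7… = 2.394048… → 2.39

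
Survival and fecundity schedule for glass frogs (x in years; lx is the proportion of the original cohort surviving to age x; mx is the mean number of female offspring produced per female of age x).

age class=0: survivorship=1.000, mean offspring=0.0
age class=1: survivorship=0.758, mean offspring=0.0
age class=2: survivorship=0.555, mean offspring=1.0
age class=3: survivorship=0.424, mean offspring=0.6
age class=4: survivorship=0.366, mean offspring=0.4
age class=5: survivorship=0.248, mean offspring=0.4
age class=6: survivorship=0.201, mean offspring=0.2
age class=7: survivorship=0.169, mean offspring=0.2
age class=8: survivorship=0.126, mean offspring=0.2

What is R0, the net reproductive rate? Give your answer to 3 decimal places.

1.154

lx·mx by age: 0, 0, 0.555, 0.2544, 0.1464, 0.0992, 0.0402, 0.0338, 0.0252
R0 = Σ lx·mx = 1.1542 → 1.154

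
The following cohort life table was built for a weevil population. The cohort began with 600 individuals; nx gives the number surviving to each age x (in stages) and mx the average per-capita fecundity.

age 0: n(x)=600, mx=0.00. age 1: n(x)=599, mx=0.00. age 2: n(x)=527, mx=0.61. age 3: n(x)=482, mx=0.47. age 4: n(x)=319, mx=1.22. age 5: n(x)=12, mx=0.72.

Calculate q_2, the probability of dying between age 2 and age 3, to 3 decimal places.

0.085

lx = nx/n0 = nx/600: 1, 0.99833…, 0.87833…, 0.80333…, 0.53167…, 0.02
q_2 = (l_2 − l_3) / l_2 = (0.878333… − 0.803333…) / 0.878333…
     = 0.075… / 0.878333… = 0.085389… → 0.085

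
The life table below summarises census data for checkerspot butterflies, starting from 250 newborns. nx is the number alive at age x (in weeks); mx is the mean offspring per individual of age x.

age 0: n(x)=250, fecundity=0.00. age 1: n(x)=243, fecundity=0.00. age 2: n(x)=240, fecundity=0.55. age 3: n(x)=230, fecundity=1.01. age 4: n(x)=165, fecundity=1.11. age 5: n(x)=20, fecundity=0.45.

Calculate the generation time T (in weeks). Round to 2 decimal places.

lx = nx/n0 = nx/250: 1, 0.972, 0.96, 0.92, 0.66, 0.08
lx·mx: 0, 0, 0.528, 0.9292, 0.7326, 0.036 → R0 = 2.2258
x·lx·mx: 0, 0, 1.056, 2.7876, 2.9304, 0.18 → Σ = 6.954
T = 6.954 / 2.2258 = 3.12427… → 3.12

3.12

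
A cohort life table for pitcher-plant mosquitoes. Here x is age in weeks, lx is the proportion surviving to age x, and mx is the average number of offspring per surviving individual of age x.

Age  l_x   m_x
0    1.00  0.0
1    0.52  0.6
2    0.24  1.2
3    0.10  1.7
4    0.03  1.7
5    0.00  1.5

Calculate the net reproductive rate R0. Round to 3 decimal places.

0.821

lx·mx by age: 0, 0.312, 0.288, 0.17, 0.051, 0
R0 = Σ lx·mx = 0.821 → 0.821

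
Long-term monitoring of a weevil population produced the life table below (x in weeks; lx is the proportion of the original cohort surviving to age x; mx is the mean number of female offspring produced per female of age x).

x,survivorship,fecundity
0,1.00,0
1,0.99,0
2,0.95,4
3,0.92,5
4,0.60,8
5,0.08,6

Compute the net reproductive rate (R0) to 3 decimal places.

13.680

lx·mx by age: 0, 0, 3.8, 4.6, 4.8, 0.48
R0 = Σ lx·mx = 13.68 → 13.680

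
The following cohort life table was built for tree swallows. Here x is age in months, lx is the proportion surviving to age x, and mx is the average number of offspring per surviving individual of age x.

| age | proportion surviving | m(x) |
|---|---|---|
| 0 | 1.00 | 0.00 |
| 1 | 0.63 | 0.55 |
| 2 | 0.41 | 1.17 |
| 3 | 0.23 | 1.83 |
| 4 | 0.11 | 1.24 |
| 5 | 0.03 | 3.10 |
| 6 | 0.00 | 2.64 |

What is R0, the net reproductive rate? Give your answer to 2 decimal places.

lx·mx by age: 0, 0.3465, 0.4797, 0.4209, 0.1364, 0.093, 0
R0 = Σ lx·mx = 1.4765 → 1.48

1.48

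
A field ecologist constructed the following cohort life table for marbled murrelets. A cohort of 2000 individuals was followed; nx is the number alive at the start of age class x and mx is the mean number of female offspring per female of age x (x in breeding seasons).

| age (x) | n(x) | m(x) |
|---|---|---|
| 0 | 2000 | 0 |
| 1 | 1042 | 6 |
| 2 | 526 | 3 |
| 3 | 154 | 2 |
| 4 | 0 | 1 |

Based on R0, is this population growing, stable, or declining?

lx = nx/n0 = nx/2000: 1, 0.521, 0.263, 0.077, 0
R0 = Σ lx·mx = 0 + 3.126 + 0.789 + 0.154 + 0 = 4.069
R0 > 1, so the population is growing.

growing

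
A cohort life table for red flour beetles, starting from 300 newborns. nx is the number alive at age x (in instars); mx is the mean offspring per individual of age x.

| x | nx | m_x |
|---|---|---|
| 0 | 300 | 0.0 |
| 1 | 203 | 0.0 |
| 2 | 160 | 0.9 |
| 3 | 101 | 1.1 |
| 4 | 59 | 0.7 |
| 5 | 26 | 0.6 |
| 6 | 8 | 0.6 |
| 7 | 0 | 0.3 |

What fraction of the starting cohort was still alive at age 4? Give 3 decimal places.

0.197

l_4 = n_4/n_0 = 59/300 = 0.196667… → 0.197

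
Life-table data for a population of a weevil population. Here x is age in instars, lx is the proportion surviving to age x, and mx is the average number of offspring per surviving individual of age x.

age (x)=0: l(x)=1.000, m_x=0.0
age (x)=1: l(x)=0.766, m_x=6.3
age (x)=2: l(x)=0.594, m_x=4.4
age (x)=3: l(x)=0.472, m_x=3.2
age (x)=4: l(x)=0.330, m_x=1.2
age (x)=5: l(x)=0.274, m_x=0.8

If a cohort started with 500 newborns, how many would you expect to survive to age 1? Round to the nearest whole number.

Expected survivors = N0 · l_1 = 500 × 0.766 = 383 → 383

383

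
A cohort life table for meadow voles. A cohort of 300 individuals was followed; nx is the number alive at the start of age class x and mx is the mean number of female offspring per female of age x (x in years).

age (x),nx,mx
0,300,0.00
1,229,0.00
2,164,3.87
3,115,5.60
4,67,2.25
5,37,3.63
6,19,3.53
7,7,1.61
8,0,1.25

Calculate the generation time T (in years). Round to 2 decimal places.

3.02

lx = nx/n0 = nx/300: 1, 0.76333…, 0.54667…, 0.38333…, 0.22333…, 0.12333…, 0.06333…, 0.02333…, 0
lx·mx: 0, 0, 2.1156…, 2.146667…, 0.5025…, 0.4477…, 0.223567…, 0.037567…, 0 → R0 = 5.4736…
x·lx·mx: 0, 0, 4.2312…, 6.44…, 2.01…, 2.2385…, 1.3414…, 0.262967…, 0 → Σ = 16.524067…
T = 16.524067… / 5.4736… = 3.018866… → 3.02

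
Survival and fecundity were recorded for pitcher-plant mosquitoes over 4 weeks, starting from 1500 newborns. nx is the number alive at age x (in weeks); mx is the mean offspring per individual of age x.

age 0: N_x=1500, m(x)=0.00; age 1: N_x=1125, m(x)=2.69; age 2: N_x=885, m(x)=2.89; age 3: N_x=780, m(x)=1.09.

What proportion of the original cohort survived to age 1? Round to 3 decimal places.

0.750

l_1 = n_1/n_0 = 1125/1500 = 0.75 → 0.750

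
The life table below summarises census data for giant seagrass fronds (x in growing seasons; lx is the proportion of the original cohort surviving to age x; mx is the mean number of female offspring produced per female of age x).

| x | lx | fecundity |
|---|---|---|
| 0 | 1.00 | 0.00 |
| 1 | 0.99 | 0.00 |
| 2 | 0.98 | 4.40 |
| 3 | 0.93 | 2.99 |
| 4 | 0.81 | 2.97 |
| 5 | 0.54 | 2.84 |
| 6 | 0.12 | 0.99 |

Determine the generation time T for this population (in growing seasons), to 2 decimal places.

3.14

lx·mx: 0, 0, 4.312, 2.7807, 2.4057, 1.5336, 0.1188 → R0 = 11.1508
x·lx·mx: 0, 0, 8.624, 8.3421, 9.6228, 7.668, 0.7128 → Σ = 34.9697
T = 34.9697 / 11.1508 = 3.136071… → 3.14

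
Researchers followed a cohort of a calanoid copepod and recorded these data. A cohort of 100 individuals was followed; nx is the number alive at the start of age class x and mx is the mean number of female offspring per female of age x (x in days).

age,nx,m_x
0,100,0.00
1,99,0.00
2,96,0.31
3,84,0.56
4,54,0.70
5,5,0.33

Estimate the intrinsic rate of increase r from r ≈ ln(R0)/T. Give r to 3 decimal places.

0.049

lx = nx/n0 = nx/100: 1, 0.99, 0.96, 0.84, 0.54, 0.05
R0 = Σ lx·mx = 0 + 0 + 0.2976 + 0.4704 + 0.378 + 0.0165 = 1.1625
Σ x·lx·mx = 3.6009; T = 3.6009/1.1625 = 3.09755…
r ≈ ln(R0)/T = ln(1.1625)/3.09755… = 0.04861… → 0.049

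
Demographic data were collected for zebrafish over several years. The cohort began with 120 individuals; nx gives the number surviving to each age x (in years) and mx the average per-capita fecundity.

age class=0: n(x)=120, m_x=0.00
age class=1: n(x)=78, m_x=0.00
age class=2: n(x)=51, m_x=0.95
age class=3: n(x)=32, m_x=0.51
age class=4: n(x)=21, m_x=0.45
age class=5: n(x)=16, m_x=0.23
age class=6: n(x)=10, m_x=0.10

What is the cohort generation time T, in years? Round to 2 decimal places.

2.64

lx = nx/n0 = nx/120: 1, 0.65, 0.425, 0.26667…, 0.175, 0.13333…, 0.08333…
lx·mx: 0, 0, 0.40375, 0.136…, 0.07875, 0.030667…, 0.008333… → R0 = 0.6575…
x·lx·mx: 0, 0, 0.8075, 0.408…, 0.315, 0.153333…, 0.05… → Σ = 1.733833…
T = 1.733833… / 0.6575… = 2.637009… → 2.64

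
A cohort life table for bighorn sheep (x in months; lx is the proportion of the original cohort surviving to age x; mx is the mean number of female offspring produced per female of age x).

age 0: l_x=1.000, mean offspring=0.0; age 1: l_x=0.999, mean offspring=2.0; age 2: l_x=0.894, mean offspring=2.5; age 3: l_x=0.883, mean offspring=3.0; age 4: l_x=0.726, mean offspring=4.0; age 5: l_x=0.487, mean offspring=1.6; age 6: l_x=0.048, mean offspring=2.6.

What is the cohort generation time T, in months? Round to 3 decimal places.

lx·mx: 0, 1.998, 2.235, 2.649, 2.904, 0.7792, 0.1248 → R0 = 10.69
x·lx·mx: 0, 1.998, 4.47, 7.947, 11.616, 3.896, 0.7488 → Σ = 30.6758
T = 30.6758 / 10.69 = 2.869579… → 2.870

2.870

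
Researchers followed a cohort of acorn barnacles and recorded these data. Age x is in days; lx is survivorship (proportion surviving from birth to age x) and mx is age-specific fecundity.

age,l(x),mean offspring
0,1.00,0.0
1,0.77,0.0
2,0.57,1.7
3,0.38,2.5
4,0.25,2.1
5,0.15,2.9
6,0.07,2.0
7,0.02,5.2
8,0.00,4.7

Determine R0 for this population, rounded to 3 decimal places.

3.123

lx·mx by age: 0, 0, 0.969, 0.95, 0.525, 0.435, 0.14, 0.104, 0
R0 = Σ lx·mx = 3.123 → 3.123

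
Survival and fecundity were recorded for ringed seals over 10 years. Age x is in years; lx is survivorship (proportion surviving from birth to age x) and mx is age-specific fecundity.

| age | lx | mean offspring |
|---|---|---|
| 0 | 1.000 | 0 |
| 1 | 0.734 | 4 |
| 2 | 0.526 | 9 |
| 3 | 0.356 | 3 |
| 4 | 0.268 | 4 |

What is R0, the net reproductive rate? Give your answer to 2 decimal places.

lx·mx by age: 0, 2.936, 4.734, 1.068, 1.072
R0 = Σ lx·mx = 9.81 → 9.81

9.81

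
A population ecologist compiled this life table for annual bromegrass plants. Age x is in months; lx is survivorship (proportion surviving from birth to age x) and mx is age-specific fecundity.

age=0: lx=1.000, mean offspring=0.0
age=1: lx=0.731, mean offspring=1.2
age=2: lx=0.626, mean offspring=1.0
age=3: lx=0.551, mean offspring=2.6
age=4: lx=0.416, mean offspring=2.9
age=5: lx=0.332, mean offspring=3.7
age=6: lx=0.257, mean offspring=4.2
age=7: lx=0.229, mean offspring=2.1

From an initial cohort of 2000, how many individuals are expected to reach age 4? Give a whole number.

Expected survivors = N0 · l_4 = 2000 × 0.416 = 832 → 832

832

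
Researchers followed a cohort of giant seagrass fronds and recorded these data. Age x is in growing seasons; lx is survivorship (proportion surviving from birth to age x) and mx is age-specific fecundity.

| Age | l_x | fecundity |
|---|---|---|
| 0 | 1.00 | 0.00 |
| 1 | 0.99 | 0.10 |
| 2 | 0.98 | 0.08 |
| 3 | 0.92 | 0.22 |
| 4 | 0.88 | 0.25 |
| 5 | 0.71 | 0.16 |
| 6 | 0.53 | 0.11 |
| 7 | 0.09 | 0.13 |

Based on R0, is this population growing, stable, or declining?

R0 = Σ lx·mx = 0 + 0.099 + 0.0784 + 0.2024 + 0.22 + 0.1136 + 0.0583 + 0.0117 = 0.7834
R0 < 1, so the population is declining.

declining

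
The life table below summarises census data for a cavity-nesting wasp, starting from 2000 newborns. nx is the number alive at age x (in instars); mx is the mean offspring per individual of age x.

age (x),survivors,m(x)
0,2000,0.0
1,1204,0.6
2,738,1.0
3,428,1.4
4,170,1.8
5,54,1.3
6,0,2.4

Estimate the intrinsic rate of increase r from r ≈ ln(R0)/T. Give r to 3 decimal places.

lx = nx/n0 = nx/2000: 1, 0.602, 0.369, 0.214, 0.085, 0.027, 0
R0 = Σ lx·mx = 0 + 0.3612 + 0.369 + 0.2996 + 0.153 + 0.0351 + 0 = 1.2179
Σ x·lx·mx = 2.7855; T = 2.7855/1.2179 = 2.28713…
r ≈ ln(R0)/T = ln(1.2179)/2.28713… = 0.08619… → 0.086

0.086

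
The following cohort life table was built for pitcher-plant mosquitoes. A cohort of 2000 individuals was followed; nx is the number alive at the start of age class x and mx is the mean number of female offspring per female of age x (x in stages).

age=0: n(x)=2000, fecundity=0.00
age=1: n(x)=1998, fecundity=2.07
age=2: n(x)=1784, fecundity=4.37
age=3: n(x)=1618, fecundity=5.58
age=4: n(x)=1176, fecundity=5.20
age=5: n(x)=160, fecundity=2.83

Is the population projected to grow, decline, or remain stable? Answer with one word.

growing

lx = nx/n0 = nx/2000: 1, 0.999, 0.892, 0.809, 0.588, 0.08
R0 = Σ lx·mx = 0 + 2.06793 + 3.89804 + 4.51422 + 3.0576 + 0.2264 = 13.76419
R0 > 1, so the population is growing.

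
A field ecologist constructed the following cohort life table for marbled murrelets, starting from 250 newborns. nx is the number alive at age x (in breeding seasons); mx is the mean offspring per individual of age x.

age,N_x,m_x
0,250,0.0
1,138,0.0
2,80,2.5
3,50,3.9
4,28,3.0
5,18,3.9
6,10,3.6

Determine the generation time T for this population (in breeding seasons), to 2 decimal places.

lx = nx/n0 = nx/250: 1, 0.552, 0.32, 0.2, 0.112, 0.072, 0.04
lx·mx: 0, 0, 0.8, 0.78, 0.336, 0.2808, 0.144 → R0 = 2.3408
x·lx·mx: 0, 0, 1.6, 2.34, 1.344, 1.404, 0.864 → Σ = 7.552
T = 7.552 / 2.3408 = 3.226247… → 3.23

3.23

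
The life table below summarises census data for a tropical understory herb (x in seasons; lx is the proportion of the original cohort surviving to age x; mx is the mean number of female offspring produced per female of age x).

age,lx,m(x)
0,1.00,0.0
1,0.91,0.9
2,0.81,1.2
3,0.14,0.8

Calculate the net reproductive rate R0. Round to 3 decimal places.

1.903

lx·mx by age: 0, 0.819, 0.972, 0.112
R0 = Σ lx·mx = 1.903 → 1.903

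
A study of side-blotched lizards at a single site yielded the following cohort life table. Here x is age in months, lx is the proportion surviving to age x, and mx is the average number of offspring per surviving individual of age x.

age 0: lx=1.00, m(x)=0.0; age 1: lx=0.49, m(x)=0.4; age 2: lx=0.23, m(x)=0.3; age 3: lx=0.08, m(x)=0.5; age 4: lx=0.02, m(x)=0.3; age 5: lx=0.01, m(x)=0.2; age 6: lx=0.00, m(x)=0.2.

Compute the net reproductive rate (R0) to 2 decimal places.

0.31

lx·mx by age: 0, 0.196, 0.069, 0.04, 0.006, 0.002, 0
R0 = Σ lx·mx = 0.313 → 0.31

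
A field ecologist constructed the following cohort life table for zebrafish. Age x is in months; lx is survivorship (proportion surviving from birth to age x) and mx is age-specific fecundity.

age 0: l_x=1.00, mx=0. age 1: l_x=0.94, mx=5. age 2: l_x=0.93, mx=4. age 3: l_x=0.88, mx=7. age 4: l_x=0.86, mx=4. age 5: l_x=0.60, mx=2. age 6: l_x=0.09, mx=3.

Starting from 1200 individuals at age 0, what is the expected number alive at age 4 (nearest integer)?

1032

Expected survivors = N0 · l_4 = 1200 × 0.86 = 1032 → 1032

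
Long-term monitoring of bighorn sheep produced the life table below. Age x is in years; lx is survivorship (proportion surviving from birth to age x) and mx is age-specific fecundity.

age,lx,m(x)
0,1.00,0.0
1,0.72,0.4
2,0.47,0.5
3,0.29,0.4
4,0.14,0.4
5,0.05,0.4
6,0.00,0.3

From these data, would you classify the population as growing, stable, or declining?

declining

R0 = Σ lx·mx = 0 + 0.288 + 0.235 + 0.116 + 0.056 + 0.02 + 0 = 0.715
R0 < 1, so the population is declining.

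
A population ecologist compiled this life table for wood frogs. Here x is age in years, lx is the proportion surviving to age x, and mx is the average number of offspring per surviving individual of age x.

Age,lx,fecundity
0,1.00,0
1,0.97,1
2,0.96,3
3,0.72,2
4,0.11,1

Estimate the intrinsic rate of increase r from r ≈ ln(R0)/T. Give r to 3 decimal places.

0.793

R0 = Σ lx·mx = 0 + 0.97 + 2.88 + 1.44 + 0.11 = 5.4
Σ x·lx·mx = 11.49; T = 11.49/5.4 = 2.12778…
r ≈ ln(R0)/T = ln(5.4)/2.12778… = 0.79256… → 0.793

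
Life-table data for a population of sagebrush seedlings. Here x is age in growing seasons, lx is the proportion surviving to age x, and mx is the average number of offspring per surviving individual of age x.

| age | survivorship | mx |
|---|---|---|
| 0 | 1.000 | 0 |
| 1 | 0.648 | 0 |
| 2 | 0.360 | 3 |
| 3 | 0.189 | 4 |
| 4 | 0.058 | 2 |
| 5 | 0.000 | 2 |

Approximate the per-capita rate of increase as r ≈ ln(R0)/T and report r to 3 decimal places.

0.267

R0 = Σ lx·mx = 0 + 0 + 1.08 + 0.756 + 0.116 + 0 = 1.952
Σ x·lx·mx = 4.892; T = 4.892/1.952 = 2.50615…
r ≈ ln(R0)/T = ln(1.952)/2.50615… = 0.26689… → 0.267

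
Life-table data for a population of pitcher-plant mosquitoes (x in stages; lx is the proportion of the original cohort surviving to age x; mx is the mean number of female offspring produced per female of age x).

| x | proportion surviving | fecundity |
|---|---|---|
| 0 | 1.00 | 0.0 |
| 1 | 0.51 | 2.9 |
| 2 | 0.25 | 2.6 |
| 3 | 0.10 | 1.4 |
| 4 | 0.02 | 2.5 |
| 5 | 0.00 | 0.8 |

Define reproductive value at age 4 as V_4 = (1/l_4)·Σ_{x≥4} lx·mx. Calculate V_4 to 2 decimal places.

lx·mx for x ≥ 4: 0.05, 0 → sum = 0.05
V_4 = 0.05 / l_4 = 0.05 / 0.02 = 2.5 → 2.50

2.50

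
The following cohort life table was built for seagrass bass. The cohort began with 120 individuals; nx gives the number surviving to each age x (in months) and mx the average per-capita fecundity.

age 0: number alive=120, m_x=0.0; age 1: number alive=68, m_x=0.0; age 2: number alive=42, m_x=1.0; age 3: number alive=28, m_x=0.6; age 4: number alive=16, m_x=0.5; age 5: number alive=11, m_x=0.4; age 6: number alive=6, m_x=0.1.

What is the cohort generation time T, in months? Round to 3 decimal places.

lx = nx/n0 = nx/120: 1, 0.56667…, 0.35, 0.23333…, 0.13333…, 0.09167…, 0.05
lx·mx: 0, 0, 0.35, 0.14…, 0.066667…, 0.036667…, 0.005 → R0 = 0.598333…
x·lx·mx: 0, 0, 0.7, 0.42…, 0.266667…, 0.183333…, 0.03 → Σ = 1.6…
T = 1.6… / 0.598333… = 2.674095… → 2.674

2.674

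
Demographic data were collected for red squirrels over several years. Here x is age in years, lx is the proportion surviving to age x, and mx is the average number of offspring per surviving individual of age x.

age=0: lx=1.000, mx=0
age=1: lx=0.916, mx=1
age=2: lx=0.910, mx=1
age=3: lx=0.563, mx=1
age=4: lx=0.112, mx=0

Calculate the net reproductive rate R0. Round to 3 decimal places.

2.389

lx·mx by age: 0, 0.916, 0.91, 0.563, 0
R0 = Σ lx·mx = 2.389 → 2.389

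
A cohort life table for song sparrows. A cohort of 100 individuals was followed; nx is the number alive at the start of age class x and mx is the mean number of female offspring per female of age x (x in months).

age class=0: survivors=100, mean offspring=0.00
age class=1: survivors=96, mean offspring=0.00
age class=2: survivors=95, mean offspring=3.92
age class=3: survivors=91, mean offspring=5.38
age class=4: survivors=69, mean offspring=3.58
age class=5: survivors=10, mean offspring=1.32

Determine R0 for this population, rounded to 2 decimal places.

lx = nx/n0 = nx/100: 1, 0.96, 0.95, 0.91, 0.69, 0.1
lx·mx by age: 0, 0, 3.724, 4.8958, 2.4702, 0.132
R0 = Σ lx·mx = 11.222 → 11.22

11.22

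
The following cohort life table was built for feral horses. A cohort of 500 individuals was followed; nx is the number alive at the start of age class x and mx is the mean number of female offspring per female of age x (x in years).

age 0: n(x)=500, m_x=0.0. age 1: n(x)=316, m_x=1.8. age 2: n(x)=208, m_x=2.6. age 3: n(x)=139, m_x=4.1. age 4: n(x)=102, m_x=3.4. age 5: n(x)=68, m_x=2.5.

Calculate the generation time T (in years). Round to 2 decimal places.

lx = nx/n0 = nx/500: 1, 0.632, 0.416, 0.278, 0.204, 0.136
lx·mx: 0, 1.1376, 1.0816, 1.1398, 0.6936, 0.34 → R0 = 4.3926
x·lx·mx: 0, 1.1376, 2.1632, 3.4194, 2.7744, 1.7 → Σ = 11.1946
T = 11.1946 / 4.3926 = 2.548513… → 2.55

2.55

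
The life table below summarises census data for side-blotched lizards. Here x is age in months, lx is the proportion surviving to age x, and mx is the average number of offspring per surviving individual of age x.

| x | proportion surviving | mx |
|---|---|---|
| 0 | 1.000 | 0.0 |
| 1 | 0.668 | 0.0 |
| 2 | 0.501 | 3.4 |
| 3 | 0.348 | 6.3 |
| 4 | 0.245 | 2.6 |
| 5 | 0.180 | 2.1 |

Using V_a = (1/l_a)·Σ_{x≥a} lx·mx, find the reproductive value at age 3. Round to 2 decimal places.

lx·mx for x ≥ 3: 2.1924, 0.637, 0.378 → sum = 3.2074
V_3 = 3.2074 / l_3 = 3.2074 / 0.348 = 9.216667… → 9.22

9.22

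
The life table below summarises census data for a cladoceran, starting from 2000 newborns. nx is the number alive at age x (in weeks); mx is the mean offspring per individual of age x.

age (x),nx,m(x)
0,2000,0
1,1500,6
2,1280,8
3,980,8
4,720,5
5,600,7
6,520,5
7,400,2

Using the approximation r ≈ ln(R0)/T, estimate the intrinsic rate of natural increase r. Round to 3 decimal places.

lx = nx/n0 = nx/2000: 1, 0.75, 0.64, 0.49, 0.36, 0.3, 0.26, 0.2
R0 = Σ lx·mx = 0 + 4.5 + 5.12 + 3.92 + 1.8 + 2.1 + 1.3 + 0.4 = 19.14
Σ x·lx·mx = 54.8; T = 54.8/19.14 = 2.86311…
r ≈ ln(R0)/T = ln(19.14)/2.86311… = 1.03097… → 1.031

1.031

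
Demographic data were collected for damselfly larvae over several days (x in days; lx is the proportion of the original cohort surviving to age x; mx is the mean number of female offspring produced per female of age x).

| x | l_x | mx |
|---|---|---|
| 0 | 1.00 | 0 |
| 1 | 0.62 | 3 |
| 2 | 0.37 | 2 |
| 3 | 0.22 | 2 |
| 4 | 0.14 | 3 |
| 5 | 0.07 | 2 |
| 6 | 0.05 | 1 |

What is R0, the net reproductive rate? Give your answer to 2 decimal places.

3.65

lx·mx by age: 0, 1.86, 0.74, 0.44, 0.42, 0.14, 0.05
R0 = Σ lx·mx = 3.65 → 3.65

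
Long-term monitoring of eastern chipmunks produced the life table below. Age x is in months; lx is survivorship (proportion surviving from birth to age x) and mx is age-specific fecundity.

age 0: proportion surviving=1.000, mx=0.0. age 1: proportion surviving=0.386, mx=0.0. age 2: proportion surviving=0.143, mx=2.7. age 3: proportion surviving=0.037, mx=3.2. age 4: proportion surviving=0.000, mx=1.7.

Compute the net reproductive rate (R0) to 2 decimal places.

lx·mx by age: 0, 0, 0.3861, 0.1184, 0
R0 = Σ lx·mx = 0.5045 → 0.50

0.50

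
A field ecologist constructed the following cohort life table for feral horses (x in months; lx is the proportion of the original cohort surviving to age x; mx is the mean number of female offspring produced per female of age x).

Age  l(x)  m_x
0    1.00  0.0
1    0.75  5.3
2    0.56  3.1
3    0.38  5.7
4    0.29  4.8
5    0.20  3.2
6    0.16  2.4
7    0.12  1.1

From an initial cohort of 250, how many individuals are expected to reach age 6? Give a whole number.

40

Expected survivors = N0 · l_6 = 250 × 0.16 = 40 → 40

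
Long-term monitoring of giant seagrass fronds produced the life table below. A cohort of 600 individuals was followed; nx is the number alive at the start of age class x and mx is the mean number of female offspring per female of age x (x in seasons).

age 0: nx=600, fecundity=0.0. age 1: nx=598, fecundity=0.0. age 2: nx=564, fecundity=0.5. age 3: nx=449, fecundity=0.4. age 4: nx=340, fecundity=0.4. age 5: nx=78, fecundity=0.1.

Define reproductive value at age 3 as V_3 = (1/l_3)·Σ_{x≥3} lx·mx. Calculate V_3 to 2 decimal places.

0.72

lx = nx/n0 = nx/600: 1, 0.99667…, 0.94, 0.74833…, 0.56667…, 0.13
lx·mx for x ≥ 3: 0.299333…, 0.226667…, 0.013 → sum = 0.539…
V_3 = 0.539… / l_3 = 0.539… / 0.748333… = 0.720267… → 0.72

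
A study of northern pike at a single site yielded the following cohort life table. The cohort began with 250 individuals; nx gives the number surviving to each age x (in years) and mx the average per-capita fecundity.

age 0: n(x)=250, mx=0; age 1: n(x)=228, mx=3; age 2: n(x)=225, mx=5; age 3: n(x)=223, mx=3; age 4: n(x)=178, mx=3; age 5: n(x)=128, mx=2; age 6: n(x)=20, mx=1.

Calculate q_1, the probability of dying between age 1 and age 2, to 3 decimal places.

lx = nx/n0 = nx/250: 1, 0.912, 0.9, 0.892, 0.712, 0.512, 0.08
q_1 = (l_1 − l_2) / l_1 = (0.912 − 0.9) / 0.912
     = 0.012 / 0.912 = 0.013158… → 0.013

0.013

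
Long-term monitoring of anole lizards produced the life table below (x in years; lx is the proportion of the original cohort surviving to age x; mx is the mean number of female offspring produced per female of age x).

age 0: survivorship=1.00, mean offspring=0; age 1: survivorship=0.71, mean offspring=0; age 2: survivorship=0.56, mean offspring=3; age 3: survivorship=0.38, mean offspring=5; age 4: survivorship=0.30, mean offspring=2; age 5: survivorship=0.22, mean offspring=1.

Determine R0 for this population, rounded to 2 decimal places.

4.40

lx·mx by age: 0, 0, 1.68, 1.9, 0.6, 0.22
R0 = Σ lx·mx = 4.4 → 4.40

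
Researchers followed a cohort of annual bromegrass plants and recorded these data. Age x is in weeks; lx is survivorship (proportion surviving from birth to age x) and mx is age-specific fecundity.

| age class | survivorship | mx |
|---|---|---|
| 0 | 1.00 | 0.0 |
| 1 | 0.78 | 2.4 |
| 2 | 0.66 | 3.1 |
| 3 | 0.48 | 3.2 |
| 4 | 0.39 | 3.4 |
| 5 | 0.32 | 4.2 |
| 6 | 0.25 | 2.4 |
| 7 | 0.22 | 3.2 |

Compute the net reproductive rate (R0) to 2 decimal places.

9.43

lx·mx by age: 0, 1.872, 2.046, 1.536, 1.326, 1.344, 0.6, 0.704
R0 = Σ lx·mx = 9.428 → 9.43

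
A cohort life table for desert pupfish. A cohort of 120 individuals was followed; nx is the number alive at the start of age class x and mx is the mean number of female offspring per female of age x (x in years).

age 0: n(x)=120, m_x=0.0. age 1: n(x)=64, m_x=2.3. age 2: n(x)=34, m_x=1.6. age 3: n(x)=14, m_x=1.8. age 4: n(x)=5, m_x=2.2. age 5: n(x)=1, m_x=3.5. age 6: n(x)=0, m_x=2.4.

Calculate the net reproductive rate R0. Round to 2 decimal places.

lx = nx/n0 = nx/120: 1, 0.53333…, 0.28333…, 0.11667…, 0.04167…, 0.00833…, 0
lx·mx by age: 0, 1.226667…, 0.453333…, 0.21…, 0.091667…, 0.029167…, 0
R0 = Σ lx·mx = 2.010833… → 2.01

2.01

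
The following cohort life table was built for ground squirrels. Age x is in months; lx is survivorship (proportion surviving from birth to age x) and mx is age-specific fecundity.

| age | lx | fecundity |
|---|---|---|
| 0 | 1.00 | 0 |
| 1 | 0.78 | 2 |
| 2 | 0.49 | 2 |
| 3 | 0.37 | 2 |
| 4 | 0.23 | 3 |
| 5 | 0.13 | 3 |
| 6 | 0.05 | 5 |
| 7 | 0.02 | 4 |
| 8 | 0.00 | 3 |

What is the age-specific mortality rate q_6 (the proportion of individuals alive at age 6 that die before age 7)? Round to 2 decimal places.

q_6 = (l_6 − l_7) / l_6 = (0.05 − 0.02) / 0.05
     = 0.03 / 0.05 = 0.6 → 0.60

0.60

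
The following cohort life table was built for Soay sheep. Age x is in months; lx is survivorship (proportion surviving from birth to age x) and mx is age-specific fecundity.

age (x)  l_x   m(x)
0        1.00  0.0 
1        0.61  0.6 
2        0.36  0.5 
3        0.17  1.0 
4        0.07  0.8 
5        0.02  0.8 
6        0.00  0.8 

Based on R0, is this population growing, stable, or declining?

declining

R0 = Σ lx·mx = 0 + 0.366 + 0.18 + 0.17 + 0.056 + 0.016 + 0 = 0.788
R0 < 1, so the population is declining.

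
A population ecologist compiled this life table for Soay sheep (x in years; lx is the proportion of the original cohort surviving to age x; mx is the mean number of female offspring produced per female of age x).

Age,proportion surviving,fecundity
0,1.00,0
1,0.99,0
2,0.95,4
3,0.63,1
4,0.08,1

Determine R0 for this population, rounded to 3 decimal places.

lx·mx by age: 0, 0, 3.8, 0.63, 0.08
R0 = Σ lx·mx = 4.51 → 4.510

4.510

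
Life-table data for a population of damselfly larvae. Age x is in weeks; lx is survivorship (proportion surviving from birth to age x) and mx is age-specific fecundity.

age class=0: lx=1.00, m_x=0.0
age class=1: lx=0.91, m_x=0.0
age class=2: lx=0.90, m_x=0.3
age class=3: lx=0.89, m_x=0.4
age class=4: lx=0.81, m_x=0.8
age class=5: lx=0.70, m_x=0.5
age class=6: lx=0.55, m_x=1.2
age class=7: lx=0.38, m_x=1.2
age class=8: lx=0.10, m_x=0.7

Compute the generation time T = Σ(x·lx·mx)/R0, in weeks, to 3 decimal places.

lx·mx: 0, 0, 0.27, 0.356, 0.648, 0.35, 0.66, 0.456, 0.07 → R0 = 2.81
x·lx·mx: 0, 0, 0.54, 1.068, 2.592, 1.75, 3.96, 3.192, 0.56 → Σ = 13.662
T = 13.662 / 2.81 = 4.861922… → 4.862

4.862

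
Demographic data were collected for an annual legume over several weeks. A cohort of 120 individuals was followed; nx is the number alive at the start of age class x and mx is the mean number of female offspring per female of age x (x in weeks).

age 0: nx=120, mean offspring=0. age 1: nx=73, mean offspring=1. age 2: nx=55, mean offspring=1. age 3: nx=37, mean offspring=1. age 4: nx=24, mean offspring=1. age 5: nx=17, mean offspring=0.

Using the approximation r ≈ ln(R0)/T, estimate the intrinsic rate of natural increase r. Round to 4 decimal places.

0.2201

lx = nx/n0 = nx/120: 1, 0.60833…, 0.45833…, 0.30833…, 0.2, 0.14167…
R0 = Σ lx·mx = 0 + 0.60833… + 0.45833… + 0.30833… + 0.2 + 0 = 1.575…
Σ x·lx·mx = 3.25…; T = 3.25…/1.575… = 2.06349…
r ≈ ln(R0)/T = ln(1.575…)/2.06349… = 0.220139… → 0.2201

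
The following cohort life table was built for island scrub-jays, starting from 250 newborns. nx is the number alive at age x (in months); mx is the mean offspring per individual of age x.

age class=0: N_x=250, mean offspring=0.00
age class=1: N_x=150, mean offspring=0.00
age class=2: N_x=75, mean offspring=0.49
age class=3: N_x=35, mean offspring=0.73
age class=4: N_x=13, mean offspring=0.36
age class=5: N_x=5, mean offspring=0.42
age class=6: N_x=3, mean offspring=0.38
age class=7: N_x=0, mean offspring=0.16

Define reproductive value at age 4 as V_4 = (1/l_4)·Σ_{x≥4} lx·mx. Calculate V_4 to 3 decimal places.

0.609

lx = nx/n0 = nx/250: 1, 0.6, 0.3, 0.14, 0.052, 0.02, 0.012, 0
lx·mx for x ≥ 4: 0.01872, 0.0084, 0.00456, 0 → sum = 0.03168
V_4 = 0.03168 / l_4 = 0.03168 / 0.052 = 0.609231… → 0.609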